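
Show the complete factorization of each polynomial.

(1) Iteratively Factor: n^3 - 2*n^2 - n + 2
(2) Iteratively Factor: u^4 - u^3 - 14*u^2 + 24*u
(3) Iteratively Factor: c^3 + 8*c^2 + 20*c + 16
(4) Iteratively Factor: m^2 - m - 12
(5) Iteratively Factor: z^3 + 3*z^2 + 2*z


(1) = (n - 1)*(n^2 - n - 2) = (n - 2)*(n - 1)*(n + 1)
(2) = (u - 2)*(u^3 + u^2 - 12*u) = (u - 2)*(u + 4)*(u^2 - 3*u) = u*(u - 2)*(u + 4)*(u - 3)
(3) = (c + 2)*(c^2 + 6*c + 8) = (c + 2)*(c + 4)*(c + 2)
(4) = (m + 3)*(m - 4)
(5) = (z)*(z^2 + 3*z + 2) = z*(z + 2)*(z + 1)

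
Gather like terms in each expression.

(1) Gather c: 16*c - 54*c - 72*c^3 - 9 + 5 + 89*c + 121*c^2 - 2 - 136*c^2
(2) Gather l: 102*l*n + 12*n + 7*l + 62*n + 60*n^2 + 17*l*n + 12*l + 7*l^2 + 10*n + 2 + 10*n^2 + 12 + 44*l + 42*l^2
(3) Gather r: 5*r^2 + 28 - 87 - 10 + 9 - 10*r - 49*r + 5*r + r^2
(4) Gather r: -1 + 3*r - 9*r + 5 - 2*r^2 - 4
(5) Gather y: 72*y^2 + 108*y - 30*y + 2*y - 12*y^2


(1) = -72*c^3 - 15*c^2 + 51*c - 6
(2) = 49*l^2 + l*(119*n + 63) + 70*n^2 + 84*n + 14
(3) = 6*r^2 - 54*r - 60
(4) = -2*r^2 - 6*r
(5) = 60*y^2 + 80*y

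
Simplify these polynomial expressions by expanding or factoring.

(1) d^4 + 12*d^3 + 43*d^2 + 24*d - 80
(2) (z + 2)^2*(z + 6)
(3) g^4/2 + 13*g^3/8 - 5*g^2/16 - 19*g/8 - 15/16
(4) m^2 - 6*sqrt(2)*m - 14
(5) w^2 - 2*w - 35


(1) = (d - 1)*(d + 4)^2*(d + 5)
(2) = z^3 + 10*z^2 + 28*z + 24
(3) = (g/2 + 1/2)*(g - 5/4)*(g + 1/2)*(g + 3)
(4) = (m - 7*sqrt(2))*(m + sqrt(2))
(5) = (w - 7)*(w + 5)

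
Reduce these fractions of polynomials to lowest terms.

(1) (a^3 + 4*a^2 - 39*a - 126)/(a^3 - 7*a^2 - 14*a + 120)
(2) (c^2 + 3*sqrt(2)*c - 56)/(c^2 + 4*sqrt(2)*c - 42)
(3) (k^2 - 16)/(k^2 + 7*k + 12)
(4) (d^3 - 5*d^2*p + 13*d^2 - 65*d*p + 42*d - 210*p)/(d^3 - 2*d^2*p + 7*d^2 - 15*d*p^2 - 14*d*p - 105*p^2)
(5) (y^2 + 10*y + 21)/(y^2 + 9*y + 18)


(1) = (a^2 + 10*a + 21)/(a^2 - a - 20)
(2) = (c - 4*sqrt(2))/(c - 3*sqrt(2))
(3) = (k - 4)/(k + 3)
(4) = (d + 6)/(d + 3*p)
(5) = (y + 7)/(y + 6)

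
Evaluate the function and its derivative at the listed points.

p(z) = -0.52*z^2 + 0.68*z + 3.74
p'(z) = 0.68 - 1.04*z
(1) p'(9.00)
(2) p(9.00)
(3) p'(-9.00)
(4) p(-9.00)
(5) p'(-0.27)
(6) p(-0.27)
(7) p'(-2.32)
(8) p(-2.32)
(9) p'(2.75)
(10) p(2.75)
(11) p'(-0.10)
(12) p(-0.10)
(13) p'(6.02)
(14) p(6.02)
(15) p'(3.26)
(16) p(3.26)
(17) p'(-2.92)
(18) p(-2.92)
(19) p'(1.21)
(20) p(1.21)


(1) = -8.68
(2) = -32.26
(3) = 10.04
(4) = -44.50
(5) = 0.96
(6) = 3.52
(7) = 3.09
(8) = -0.64
(9) = -2.18
(10) = 1.68
(11) = 0.78
(12) = 3.67
(13) = -5.58
(14) = -11.01
(15) = -2.71
(16) = 0.43
(17) = 3.72
(18) = -2.68
(19) = -0.58
(20) = 3.80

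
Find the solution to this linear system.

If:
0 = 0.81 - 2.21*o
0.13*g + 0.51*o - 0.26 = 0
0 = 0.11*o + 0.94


Then:
No Solution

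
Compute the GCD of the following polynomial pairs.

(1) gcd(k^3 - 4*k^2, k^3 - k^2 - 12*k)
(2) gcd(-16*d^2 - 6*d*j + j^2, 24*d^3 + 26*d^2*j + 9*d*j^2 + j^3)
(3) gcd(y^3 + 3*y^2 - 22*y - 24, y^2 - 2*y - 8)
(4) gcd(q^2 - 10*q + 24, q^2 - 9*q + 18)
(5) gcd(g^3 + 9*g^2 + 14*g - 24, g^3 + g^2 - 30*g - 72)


(1) = k^2 - 4*k
(2) = 2*d + j
(3) = gcd((y - 4)*(y + 1)*(y + 6), (y - 4)*(y + 2)) = y - 4
(4) = q - 6
(5) = g + 4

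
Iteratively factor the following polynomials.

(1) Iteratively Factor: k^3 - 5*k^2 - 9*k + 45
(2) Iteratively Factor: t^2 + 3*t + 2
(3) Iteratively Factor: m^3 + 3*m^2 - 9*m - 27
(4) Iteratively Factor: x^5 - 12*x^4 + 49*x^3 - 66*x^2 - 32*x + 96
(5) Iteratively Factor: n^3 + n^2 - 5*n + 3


(1) = (k - 5)*(k^2 - 9) = (k - 5)*(k + 3)*(k - 3)
(2) = (t + 2)*(t + 1)
(3) = (m - 3)*(m^2 + 6*m + 9) = (m - 3)*(m + 3)*(m + 3)
(4) = (x - 4)*(x^4 - 8*x^3 + 17*x^2 + 2*x - 24) = (x - 4)*(x - 2)*(x^3 - 6*x^2 + 5*x + 12) = (x - 4)^2*(x - 2)*(x^2 - 2*x - 3) = (x - 4)^2*(x - 2)*(x + 1)*(x - 3)
(5) = (n - 1)*(n^2 + 2*n - 3) = (n - 1)*(n + 3)*(n - 1)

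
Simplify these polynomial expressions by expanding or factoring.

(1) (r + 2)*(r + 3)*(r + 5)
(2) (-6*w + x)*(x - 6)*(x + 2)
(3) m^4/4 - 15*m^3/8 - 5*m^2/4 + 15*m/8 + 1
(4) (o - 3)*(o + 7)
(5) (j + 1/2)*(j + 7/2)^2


(1) = r^3 + 10*r^2 + 31*r + 30
(2) = -6*w*x^2 + 24*w*x + 72*w + x^3 - 4*x^2 - 12*x
(3) = (m/4 + 1/4)*(m - 8)*(m - 1)*(m + 1/2)
(4) = o^2 + 4*o - 21
(5) = j^3 + 15*j^2/2 + 63*j/4 + 49/8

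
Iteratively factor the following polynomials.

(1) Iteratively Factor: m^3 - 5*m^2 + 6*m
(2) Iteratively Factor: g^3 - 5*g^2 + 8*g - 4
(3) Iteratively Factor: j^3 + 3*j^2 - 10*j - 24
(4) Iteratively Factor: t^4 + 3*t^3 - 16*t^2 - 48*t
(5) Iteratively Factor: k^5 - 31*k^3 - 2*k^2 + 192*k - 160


(1) = (m - 3)*(m^2 - 2*m) = m*(m - 3)*(m - 2)
(2) = (g - 1)*(g^2 - 4*g + 4) = (g - 2)*(g - 1)*(g - 2)
(3) = (j + 4)*(j^2 - j - 6) = (j + 2)*(j + 4)*(j - 3)
(4) = (t + 4)*(t^3 - t^2 - 12*t) = (t + 3)*(t + 4)*(t^2 - 4*t) = (t - 4)*(t + 3)*(t + 4)*(t)
(5) = (k - 5)*(k^4 + 5*k^3 - 6*k^2 - 32*k + 32) = (k - 5)*(k + 4)*(k^3 + k^2 - 10*k + 8) = (k - 5)*(k + 4)^2*(k^2 - 3*k + 2) = (k - 5)*(k - 2)*(k + 4)^2*(k - 1)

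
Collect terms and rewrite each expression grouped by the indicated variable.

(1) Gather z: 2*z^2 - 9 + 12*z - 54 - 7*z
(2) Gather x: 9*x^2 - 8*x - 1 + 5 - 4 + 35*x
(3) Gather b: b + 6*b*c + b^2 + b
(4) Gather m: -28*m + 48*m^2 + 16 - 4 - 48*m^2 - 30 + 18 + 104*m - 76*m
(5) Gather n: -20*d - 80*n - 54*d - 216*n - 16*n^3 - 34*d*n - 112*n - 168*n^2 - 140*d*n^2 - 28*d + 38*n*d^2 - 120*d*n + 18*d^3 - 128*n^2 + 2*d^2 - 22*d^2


(1) = 2*z^2 + 5*z - 63
(2) = 9*x^2 + 27*x
(3) = b^2 + b*(6*c + 2)
(4) = 0
(5) = 18*d^3 - 20*d^2 - 102*d - 16*n^3 + n^2*(-140*d - 296) + n*(38*d^2 - 154*d - 408)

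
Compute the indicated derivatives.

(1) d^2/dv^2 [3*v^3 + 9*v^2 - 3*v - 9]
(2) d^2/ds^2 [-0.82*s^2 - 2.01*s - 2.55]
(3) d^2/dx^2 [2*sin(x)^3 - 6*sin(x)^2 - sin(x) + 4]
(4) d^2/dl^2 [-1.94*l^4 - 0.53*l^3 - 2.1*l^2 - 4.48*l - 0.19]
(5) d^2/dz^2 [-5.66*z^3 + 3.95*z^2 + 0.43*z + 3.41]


(1) = 18*v + 18
(2) = -1.64000000000000
(3) = -sin(x)/2 + 9*sin(3*x)/2 - 12*cos(2*x)
(4) = -23.28*l^2 - 3.18*l - 4.2
(5) = 7.9 - 33.96*z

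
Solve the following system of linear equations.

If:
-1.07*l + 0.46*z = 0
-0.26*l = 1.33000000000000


Then:
l = -5.12
z = -11.90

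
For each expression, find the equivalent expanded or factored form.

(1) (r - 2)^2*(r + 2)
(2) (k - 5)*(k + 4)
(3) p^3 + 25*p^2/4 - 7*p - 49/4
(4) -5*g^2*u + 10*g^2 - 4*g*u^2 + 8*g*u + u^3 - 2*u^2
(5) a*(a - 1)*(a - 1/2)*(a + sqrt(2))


(1) = r^3 - 2*r^2 - 4*r + 8
(2) = k^2 - k - 20
(3) = (p - 7/4)*(p + 1)*(p + 7)
(4) = (-5*g + u)*(g + u)*(u - 2)
(5) = a^4 - 3*a^3/2 + sqrt(2)*a^3 - 3*sqrt(2)*a^2/2 + a^2/2 + sqrt(2)*a/2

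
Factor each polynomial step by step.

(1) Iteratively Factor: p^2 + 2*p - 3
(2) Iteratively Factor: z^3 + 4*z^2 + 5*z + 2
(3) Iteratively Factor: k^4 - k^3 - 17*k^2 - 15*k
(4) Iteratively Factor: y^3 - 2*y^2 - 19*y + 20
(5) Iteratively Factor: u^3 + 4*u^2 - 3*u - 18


(1) = (p + 3)*(p - 1)
(2) = (z + 1)*(z^2 + 3*z + 2) = (z + 1)^2*(z + 2)
(3) = (k)*(k^3 - k^2 - 17*k - 15) = k*(k - 5)*(k^2 + 4*k + 3) = k*(k - 5)*(k + 3)*(k + 1)
(4) = (y - 1)*(y^2 - y - 20) = (y - 5)*(y - 1)*(y + 4)
(5) = (u - 2)*(u^2 + 6*u + 9) = (u - 2)*(u + 3)*(u + 3)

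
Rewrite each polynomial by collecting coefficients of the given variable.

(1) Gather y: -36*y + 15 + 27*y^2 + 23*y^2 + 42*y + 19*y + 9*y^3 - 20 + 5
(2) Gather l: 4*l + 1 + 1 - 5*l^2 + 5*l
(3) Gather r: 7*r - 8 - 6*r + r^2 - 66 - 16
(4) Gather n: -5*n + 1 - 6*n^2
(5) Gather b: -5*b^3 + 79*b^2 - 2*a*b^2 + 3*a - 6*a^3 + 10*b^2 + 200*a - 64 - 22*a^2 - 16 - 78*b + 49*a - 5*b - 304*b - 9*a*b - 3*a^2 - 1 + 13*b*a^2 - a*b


(1) = 9*y^3 + 50*y^2 + 25*y
(2) = -5*l^2 + 9*l + 2
(3) = r^2 + r - 90
(4) = -6*n^2 - 5*n + 1
(5) = -6*a^3 - 25*a^2 + 252*a - 5*b^3 + b^2*(89 - 2*a) + b*(13*a^2 - 10*a - 387) - 81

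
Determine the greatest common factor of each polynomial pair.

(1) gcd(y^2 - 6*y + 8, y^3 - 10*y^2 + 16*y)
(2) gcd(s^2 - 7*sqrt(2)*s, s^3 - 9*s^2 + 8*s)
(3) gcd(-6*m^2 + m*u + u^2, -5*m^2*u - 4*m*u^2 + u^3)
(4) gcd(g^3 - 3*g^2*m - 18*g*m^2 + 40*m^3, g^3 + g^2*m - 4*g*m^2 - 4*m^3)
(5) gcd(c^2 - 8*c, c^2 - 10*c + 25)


(1) = gcd((y - 4)*(y - 2), y*(y - 8)*(y - 2)) = y - 2
(2) = gcd(s*(s - 7*sqrt(2)), s*(s - 8)*(s - 1)) = s
(3) = gcd((-2*m + u)*(3*m + u), u*(-5*m + u)*(m + u)) = 1
(4) = gcd((g - 5*m)*(g - 2*m)*(g + 4*m), (g - 2*m)*(g + m)*(g + 2*m)) = g - 2*m
(5) = gcd(c*(c - 8), (c - 5)^2) = 1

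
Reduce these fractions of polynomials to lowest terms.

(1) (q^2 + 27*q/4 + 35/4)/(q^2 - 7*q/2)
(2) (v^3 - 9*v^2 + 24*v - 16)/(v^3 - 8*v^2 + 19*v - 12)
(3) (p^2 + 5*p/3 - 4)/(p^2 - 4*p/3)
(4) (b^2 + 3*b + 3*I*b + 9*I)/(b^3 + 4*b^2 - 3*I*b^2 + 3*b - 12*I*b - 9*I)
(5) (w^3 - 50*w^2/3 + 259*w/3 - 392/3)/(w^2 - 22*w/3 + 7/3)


(1) = (4*q^2 + 27*q + 35)/(4*q^2 - 14*q)
(2) = (v - 4)/(v - 3)
(3) = (p + 3)/p
(4) = (b + 3*I)/(b^2 + b*(1 - 3*I) - 3*I)
(5) = (3*w^2 - 29*w + 56)/(3*w - 1)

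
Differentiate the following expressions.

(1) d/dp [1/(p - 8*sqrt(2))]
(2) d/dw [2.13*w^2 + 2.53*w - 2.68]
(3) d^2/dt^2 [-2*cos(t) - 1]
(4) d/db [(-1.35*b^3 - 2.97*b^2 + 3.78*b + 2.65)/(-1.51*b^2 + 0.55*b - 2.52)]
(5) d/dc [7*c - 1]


(1) = -1/(p - 8*sqrt(2))^2
(2) = 4.26*w + 2.53
(3) = 2*cos(t)
(4) = (2.0385*b^4 - 1.485*b^3 + 14.2803*b^2 + 22.9718*b - 10.9831)/(2.2801*b^4 - 1.661*b^3 + 7.9129*b^2 - 2.772*b + 6.3504)
(5) = 7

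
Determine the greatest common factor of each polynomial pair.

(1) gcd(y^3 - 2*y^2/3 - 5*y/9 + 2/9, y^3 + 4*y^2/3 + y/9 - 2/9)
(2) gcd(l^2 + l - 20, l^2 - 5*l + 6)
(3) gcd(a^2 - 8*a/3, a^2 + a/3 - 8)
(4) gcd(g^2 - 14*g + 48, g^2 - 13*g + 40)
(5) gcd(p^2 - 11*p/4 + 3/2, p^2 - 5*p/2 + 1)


(1) = y^2 + y/3 - 2/9
(2) = gcd((l - 4)*(l + 5), (l - 3)*(l - 2)) = 1
(3) = a - 8/3
(4) = g - 8
(5) = gcd((p - 2)*(p - 3/4), (p - 2)*(p - 1/2)) = p - 2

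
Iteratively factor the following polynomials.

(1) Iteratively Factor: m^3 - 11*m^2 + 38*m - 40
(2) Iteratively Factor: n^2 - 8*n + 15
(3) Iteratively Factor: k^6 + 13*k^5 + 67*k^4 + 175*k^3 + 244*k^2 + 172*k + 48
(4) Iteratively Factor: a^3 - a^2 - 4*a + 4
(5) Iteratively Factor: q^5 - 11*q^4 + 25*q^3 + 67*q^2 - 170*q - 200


(1) = (m - 5)*(m^2 - 6*m + 8) = (m - 5)*(m - 4)*(m - 2)
(2) = (n - 3)*(n - 5)
(3) = (k + 1)*(k^5 + 12*k^4 + 55*k^3 + 120*k^2 + 124*k + 48) = (k + 1)*(k + 4)*(k^4 + 8*k^3 + 23*k^2 + 28*k + 12) = (k + 1)*(k + 2)*(k + 4)*(k^3 + 6*k^2 + 11*k + 6) = (k + 1)*(k + 2)*(k + 3)*(k + 4)*(k^2 + 3*k + 2) = (k + 1)*(k + 2)^2*(k + 3)*(k + 4)*(k + 1)
(4) = (a + 2)*(a^2 - 3*a + 2) = (a - 2)*(a + 2)*(a - 1)
(5) = (q - 5)*(q^4 - 6*q^3 - 5*q^2 + 42*q + 40) = (q - 5)*(q - 4)*(q^3 - 2*q^2 - 13*q - 10) = (q - 5)*(q - 4)*(q + 2)*(q^2 - 4*q - 5) = (q - 5)*(q - 4)*(q + 1)*(q + 2)*(q - 5)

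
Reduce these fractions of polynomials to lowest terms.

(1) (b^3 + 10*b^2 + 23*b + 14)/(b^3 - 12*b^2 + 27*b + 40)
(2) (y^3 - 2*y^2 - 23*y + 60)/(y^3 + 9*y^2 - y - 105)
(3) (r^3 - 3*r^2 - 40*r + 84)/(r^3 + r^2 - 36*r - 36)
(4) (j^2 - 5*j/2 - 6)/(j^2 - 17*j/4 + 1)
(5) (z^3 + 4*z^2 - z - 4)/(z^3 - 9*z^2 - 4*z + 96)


(1) = (b^2 + 9*b + 14)/(b^2 - 13*b + 40)
(2) = (y - 4)/(y + 7)
(3) = (r^2 - 9*r + 14)/(r^2 - 5*r - 6)
(4) = (4*j + 6)/(4*j - 1)
(5) = (z^3 + 4*z^2 - z - 4)/(z^3 - 9*z^2 - 4*z + 96)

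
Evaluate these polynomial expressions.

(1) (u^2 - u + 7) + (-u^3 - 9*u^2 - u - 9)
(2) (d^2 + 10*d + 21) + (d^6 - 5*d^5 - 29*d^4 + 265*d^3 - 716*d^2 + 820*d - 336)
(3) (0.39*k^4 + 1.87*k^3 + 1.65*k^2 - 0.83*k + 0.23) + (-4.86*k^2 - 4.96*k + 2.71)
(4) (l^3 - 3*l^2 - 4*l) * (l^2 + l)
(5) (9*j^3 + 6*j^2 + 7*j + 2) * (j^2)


(1) = -u^3 - 8*u^2 - 2*u - 2
(2) = d^6 - 5*d^5 - 29*d^4 + 265*d^3 - 715*d^2 + 830*d - 315
(3) = 0.39*k^4 + 1.87*k^3 - 3.21*k^2 - 5.79*k + 2.94
(4) = l^5 - 2*l^4 - 7*l^3 - 4*l^2
(5) = 9*j^5 + 6*j^4 + 7*j^3 + 2*j^2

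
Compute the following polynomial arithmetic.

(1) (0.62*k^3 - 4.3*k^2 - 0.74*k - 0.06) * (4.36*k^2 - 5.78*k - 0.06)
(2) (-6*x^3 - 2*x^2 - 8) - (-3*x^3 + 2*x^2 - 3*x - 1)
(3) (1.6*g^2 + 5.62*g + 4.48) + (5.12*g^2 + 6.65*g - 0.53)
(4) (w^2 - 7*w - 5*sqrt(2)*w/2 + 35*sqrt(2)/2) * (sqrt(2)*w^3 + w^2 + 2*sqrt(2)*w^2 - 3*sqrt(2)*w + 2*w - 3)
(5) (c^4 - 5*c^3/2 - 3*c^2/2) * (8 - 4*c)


(1) = 2.7032*k^5 - 22.3316*k^4 + 21.5904*k^3 + 4.2736*k^2 + 0.3912*k + 0.0036
(2) = -3*x^3 - 4*x^2 + 3*x - 7
(3) = 6.72*g^2 + 12.27*g + 3.95
(4) = sqrt(2)*w^5 - 5*sqrt(2)*w^4 - 4*w^4 - 39*sqrt(2)*w^3/2 + 20*w^3 + 67*sqrt(2)*w^2/2 + 68*w^2 - 84*w + 85*sqrt(2)*w/2 - 105*sqrt(2)/2
(5) = -4*c^5 + 18*c^4 - 14*c^3 - 12*c^2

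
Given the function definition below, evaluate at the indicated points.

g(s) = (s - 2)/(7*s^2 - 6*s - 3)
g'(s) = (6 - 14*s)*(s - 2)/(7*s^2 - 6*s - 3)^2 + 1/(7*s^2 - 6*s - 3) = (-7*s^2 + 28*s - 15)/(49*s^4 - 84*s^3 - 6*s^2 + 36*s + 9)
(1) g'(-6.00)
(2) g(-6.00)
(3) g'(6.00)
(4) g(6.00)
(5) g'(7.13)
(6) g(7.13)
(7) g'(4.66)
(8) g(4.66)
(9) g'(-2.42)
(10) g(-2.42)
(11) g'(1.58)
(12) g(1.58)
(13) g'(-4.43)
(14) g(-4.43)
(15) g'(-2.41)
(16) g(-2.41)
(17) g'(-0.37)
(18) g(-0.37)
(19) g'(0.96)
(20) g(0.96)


(1) = -0.01
(2) = -0.03
(3) = -0.00
(4) = 0.02
(5) = -0.00
(6) = 0.02
(7) = -0.00
(8) = 0.02
(9) = -0.04
(10) = -0.08
(11) = 0.47
(12) = -0.08
(13) = -0.01
(14) = -0.04
(15) = -0.05
(16) = -0.08
(17) = -827.86
(18) = -13.29
(19) = 1.02
(20) = 0.45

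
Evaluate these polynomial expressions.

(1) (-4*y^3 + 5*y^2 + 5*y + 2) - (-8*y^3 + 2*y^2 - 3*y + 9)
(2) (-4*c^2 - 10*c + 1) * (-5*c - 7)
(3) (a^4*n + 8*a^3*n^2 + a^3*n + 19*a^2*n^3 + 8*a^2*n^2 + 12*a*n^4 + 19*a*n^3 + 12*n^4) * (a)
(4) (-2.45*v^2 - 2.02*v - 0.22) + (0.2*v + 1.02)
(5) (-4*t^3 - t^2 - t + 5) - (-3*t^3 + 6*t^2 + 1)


(1) = 4*y^3 + 3*y^2 + 8*y - 7
(2) = 20*c^3 + 78*c^2 + 65*c - 7
(3) = a^5*n + 8*a^4*n^2 + a^4*n + 19*a^3*n^3 + 8*a^3*n^2 + 12*a^2*n^4 + 19*a^2*n^3 + 12*a*n^4
(4) = -2.45*v^2 - 1.82*v + 0.8
(5) = -t^3 - 7*t^2 - t + 4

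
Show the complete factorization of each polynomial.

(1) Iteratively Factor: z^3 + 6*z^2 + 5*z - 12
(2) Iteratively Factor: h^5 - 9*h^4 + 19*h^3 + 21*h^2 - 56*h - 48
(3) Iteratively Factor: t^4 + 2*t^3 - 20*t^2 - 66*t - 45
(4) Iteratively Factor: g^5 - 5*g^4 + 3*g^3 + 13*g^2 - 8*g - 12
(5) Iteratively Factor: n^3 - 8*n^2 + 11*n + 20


(1) = (z - 1)*(z^2 + 7*z + 12) = (z - 1)*(z + 3)*(z + 4)
(2) = (h + 1)*(h^4 - 10*h^3 + 29*h^2 - 8*h - 48) = (h - 3)*(h + 1)*(h^3 - 7*h^2 + 8*h + 16) = (h - 4)*(h - 3)*(h + 1)*(h^2 - 3*h - 4) = (h - 4)*(h - 3)*(h + 1)^2*(h - 4)
(3) = (t + 3)*(t^3 - t^2 - 17*t - 15) = (t + 3)^2*(t^2 - 4*t - 5) = (t - 5)*(t + 3)^2*(t + 1)
(4) = (g - 2)*(g^4 - 3*g^3 - 3*g^2 + 7*g + 6) = (g - 3)*(g - 2)*(g^3 - 3*g - 2) = (g - 3)*(g - 2)^2*(g^2 + 2*g + 1) = (g - 3)*(g - 2)^2*(g + 1)*(g + 1)
(5) = (n - 4)*(n^2 - 4*n - 5) = (n - 4)*(n + 1)*(n - 5)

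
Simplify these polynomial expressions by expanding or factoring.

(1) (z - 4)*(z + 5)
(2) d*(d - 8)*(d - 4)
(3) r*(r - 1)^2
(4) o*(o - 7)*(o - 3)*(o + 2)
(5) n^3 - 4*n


(1) = z^2 + z - 20
(2) = d^3 - 12*d^2 + 32*d
(3) = r^3 - 2*r^2 + r
(4) = o^4 - 8*o^3 + o^2 + 42*o
(5) = n*(n - 2)*(n + 2)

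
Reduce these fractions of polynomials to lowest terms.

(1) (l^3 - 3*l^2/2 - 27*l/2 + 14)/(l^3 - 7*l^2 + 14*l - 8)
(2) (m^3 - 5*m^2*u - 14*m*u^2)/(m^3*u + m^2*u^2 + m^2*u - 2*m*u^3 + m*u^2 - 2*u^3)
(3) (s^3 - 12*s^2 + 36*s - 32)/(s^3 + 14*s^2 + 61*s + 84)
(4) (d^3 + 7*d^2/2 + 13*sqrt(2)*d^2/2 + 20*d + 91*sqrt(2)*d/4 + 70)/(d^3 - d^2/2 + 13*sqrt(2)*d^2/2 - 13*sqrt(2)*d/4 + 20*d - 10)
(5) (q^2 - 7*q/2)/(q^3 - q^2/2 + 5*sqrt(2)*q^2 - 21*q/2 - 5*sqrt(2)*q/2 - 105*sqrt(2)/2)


(1) = (2*l + 7)/(2*l - 4)
(2) = (-m^2 + 7*m*u)/(-m^2*u + m*u^2 - m*u + u^2)
(3) = (s^3 - 12*s^2 + 36*s - 32)/(s^3 + 14*s^2 + 61*s + 84)
(4) = (16*d + 56)/(16*d - 8)
(5) = 4*q/(4*q^2 + q*(12 + 20*sqrt(2)) + 60*sqrt(2))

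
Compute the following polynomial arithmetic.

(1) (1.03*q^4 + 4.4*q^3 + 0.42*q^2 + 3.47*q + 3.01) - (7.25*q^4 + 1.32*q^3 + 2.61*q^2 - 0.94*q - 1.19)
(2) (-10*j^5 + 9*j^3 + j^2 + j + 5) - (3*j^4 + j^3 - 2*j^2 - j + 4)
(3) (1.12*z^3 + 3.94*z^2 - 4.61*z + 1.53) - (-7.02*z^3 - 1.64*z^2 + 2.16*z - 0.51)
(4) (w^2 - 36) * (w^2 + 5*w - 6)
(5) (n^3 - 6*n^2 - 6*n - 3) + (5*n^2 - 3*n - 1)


(1) = -6.22*q^4 + 3.08*q^3 - 2.19*q^2 + 4.41*q + 4.2
(2) = -10*j^5 - 3*j^4 + 8*j^3 + 3*j^2 + 2*j + 1
(3) = 8.14*z^3 + 5.58*z^2 - 6.77*z + 2.04
(4) = w^4 + 5*w^3 - 42*w^2 - 180*w + 216
(5) = n^3 - n^2 - 9*n - 4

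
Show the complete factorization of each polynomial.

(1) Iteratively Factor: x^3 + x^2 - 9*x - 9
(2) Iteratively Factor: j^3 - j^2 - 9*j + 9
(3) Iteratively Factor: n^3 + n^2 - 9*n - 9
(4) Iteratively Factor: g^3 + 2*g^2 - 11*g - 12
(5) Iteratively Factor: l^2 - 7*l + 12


(1) = (x + 1)*(x^2 - 9) = (x + 1)*(x + 3)*(x - 3)
(2) = (j - 3)*(j^2 + 2*j - 3) = (j - 3)*(j - 1)*(j + 3)
(3) = (n - 3)*(n^2 + 4*n + 3) = (n - 3)*(n + 1)*(n + 3)
(4) = (g + 1)*(g^2 + g - 12) = (g - 3)*(g + 1)*(g + 4)
(5) = (l - 4)*(l - 3)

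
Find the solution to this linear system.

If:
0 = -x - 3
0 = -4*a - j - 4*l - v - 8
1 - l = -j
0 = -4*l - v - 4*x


Then:
a = v/16 - 11/2
j = 2 - v/4
l = 3 - v/4
x = -3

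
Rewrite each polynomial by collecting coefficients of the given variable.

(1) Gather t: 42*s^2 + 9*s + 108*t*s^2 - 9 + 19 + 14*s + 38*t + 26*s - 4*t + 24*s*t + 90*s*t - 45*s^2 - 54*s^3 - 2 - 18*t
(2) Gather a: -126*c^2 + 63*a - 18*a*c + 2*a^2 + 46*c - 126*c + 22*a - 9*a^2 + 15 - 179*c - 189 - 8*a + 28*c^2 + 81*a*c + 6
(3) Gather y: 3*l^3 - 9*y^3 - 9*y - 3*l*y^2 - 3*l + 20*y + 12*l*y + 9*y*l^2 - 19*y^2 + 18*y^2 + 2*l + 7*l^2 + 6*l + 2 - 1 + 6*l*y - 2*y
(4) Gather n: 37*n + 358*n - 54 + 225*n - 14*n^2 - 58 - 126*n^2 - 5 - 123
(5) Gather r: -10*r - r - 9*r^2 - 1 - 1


(1) = -54*s^3 - 3*s^2 + 49*s + t*(108*s^2 + 114*s + 16) + 8
(2) = -7*a^2 + a*(63*c + 77) - 98*c^2 - 259*c - 168
(3) = 3*l^3 + 7*l^2 + 5*l - 9*y^3 + y^2*(-3*l - 1) + y*(9*l^2 + 18*l + 9) + 1
(4) = -140*n^2 + 620*n - 240
(5) = -9*r^2 - 11*r - 2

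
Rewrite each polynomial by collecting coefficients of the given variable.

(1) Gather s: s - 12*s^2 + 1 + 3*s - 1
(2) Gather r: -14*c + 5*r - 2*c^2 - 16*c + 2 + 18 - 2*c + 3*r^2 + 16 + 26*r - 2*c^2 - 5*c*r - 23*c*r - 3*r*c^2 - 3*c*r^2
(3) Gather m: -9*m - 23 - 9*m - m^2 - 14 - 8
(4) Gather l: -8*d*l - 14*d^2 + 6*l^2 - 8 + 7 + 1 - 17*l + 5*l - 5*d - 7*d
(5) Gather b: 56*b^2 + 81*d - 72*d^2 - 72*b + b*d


(1) = -12*s^2 + 4*s
(2) = -4*c^2 - 32*c + r^2*(3 - 3*c) + r*(-3*c^2 - 28*c + 31) + 36
(3) = -m^2 - 18*m - 45
(4) = -14*d^2 - 12*d + 6*l^2 + l*(-8*d - 12)
(5) = 56*b^2 + b*(d - 72) - 72*d^2 + 81*d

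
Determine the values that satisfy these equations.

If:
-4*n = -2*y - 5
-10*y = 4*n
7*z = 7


Then:
n = 25/24
y = -5/12
z = 1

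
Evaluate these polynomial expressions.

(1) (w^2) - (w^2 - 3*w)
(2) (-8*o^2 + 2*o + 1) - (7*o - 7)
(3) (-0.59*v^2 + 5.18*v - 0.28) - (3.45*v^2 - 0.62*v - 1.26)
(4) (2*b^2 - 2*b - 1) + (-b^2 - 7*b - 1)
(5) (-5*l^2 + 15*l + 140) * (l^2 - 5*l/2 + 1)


(1) = 3*w
(2) = -8*o^2 - 5*o + 8
(3) = -4.04*v^2 + 5.8*v + 0.98
(4) = b^2 - 9*b - 2
(5) = -5*l^4 + 55*l^3/2 + 195*l^2/2 - 335*l + 140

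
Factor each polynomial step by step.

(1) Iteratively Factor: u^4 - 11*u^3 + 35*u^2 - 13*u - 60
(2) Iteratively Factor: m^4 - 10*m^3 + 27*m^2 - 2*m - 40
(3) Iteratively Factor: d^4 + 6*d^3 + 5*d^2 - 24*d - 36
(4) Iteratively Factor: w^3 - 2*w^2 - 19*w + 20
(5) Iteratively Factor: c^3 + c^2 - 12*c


(1) = (u + 1)*(u^3 - 12*u^2 + 47*u - 60) = (u - 4)*(u + 1)*(u^2 - 8*u + 15) = (u - 5)*(u - 4)*(u + 1)*(u - 3)
(2) = (m - 4)*(m^3 - 6*m^2 + 3*m + 10) = (m - 4)*(m - 2)*(m^2 - 4*m - 5) = (m - 5)*(m - 4)*(m - 2)*(m + 1)
(3) = (d - 2)*(d^3 + 8*d^2 + 21*d + 18) = (d - 2)*(d + 2)*(d^2 + 6*d + 9) = (d - 2)*(d + 2)*(d + 3)*(d + 3)
(4) = (w - 5)*(w^2 + 3*w - 4) = (w - 5)*(w - 1)*(w + 4)
(5) = (c)*(c^2 + c - 12) = c*(c + 4)*(c - 3)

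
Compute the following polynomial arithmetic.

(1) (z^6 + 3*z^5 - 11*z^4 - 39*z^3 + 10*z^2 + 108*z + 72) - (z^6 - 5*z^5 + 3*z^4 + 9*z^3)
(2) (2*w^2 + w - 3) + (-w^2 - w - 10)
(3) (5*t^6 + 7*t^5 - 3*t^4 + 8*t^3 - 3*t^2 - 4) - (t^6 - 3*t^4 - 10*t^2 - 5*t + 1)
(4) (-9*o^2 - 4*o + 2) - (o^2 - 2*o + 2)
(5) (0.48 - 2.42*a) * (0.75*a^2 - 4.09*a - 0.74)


(1) = 8*z^5 - 14*z^4 - 48*z^3 + 10*z^2 + 108*z + 72
(2) = w^2 - 13
(3) = 4*t^6 + 7*t^5 + 8*t^3 + 7*t^2 + 5*t - 5
(4) = -10*o^2 - 2*o
(5) = -1.815*a^3 + 10.2578*a^2 - 0.1724*a - 0.3552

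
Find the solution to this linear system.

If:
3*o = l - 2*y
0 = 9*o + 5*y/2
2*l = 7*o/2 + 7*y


Then:
l = 0
o = 0
y = 0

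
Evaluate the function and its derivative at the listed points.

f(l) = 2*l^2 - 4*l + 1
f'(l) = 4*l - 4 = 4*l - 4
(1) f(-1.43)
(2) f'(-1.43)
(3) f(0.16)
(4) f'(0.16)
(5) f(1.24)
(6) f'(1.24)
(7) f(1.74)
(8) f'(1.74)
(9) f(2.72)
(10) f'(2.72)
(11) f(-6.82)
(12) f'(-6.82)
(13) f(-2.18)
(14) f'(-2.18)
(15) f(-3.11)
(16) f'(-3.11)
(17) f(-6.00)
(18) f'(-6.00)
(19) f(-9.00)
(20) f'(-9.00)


(1) = 10.81
(2) = -9.72
(3) = 0.41
(4) = -3.36
(5) = -0.88
(6) = 0.96
(7) = 0.10
(8) = 2.96
(9) = 4.92
(10) = 6.88
(11) = 121.30
(12) = -31.28
(13) = 19.22
(14) = -12.72
(15) = 32.78
(16) = -16.44
(17) = 97.00
(18) = -28.00
(19) = 199.00
(20) = -40.00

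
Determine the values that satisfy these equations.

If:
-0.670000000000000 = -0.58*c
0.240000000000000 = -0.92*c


Then:
No Solution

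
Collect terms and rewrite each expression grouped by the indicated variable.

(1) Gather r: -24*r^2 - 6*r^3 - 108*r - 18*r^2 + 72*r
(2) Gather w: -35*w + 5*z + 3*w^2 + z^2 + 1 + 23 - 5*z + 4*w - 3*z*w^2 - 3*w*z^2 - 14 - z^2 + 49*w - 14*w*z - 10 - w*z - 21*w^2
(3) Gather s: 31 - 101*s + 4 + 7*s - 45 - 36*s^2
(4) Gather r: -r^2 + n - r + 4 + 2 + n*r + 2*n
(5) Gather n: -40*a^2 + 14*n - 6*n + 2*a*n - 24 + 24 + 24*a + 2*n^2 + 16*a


(1) = -6*r^3 - 42*r^2 - 36*r
(2) = w^2*(-3*z - 18) + w*(-3*z^2 - 15*z + 18)
(3) = -36*s^2 - 94*s - 10
(4) = 3*n - r^2 + r*(n - 1) + 6
(5) = -40*a^2 + 40*a + 2*n^2 + n*(2*a + 8)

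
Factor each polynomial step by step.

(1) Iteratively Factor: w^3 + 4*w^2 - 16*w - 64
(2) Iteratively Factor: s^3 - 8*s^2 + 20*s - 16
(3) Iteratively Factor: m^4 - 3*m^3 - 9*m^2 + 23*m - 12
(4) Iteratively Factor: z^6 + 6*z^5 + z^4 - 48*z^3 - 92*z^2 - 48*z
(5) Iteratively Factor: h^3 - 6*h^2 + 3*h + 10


(1) = (w + 4)*(w^2 - 16) = (w - 4)*(w + 4)*(w + 4)
(2) = (s - 2)*(s^2 - 6*s + 8) = (s - 2)^2*(s - 4)
(3) = (m - 1)*(m^3 - 2*m^2 - 11*m + 12) = (m - 4)*(m - 1)*(m^2 + 2*m - 3) = (m - 4)*(m - 1)*(m + 3)*(m - 1)
(4) = (z)*(z^5 + 6*z^4 + z^3 - 48*z^2 - 92*z - 48) = z*(z + 1)*(z^4 + 5*z^3 - 4*z^2 - 44*z - 48) = z*(z + 1)*(z + 4)*(z^3 + z^2 - 8*z - 12) = z*(z + 1)*(z + 2)*(z + 4)*(z^2 - z - 6) = z*(z + 1)*(z + 2)^2*(z + 4)*(z - 3)
(5) = (h + 1)*(h^2 - 7*h + 10) = (h - 5)*(h + 1)*(h - 2)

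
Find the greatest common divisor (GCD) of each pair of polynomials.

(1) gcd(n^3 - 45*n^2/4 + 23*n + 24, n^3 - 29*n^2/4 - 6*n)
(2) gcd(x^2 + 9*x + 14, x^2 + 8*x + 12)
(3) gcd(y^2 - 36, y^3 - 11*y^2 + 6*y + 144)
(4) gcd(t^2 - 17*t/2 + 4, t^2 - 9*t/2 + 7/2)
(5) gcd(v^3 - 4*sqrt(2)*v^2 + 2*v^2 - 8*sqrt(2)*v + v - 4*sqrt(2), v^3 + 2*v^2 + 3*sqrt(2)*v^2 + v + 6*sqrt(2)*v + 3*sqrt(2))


(1) = gcd((n - 8)*(n - 4)*(n + 3/4), n*(n - 8)*(n + 3/4)) = n^2 - 29*n/4 - 6
(2) = x + 2
(3) = y - 6
(4) = 1
(5) = v^2 + 2*v + 1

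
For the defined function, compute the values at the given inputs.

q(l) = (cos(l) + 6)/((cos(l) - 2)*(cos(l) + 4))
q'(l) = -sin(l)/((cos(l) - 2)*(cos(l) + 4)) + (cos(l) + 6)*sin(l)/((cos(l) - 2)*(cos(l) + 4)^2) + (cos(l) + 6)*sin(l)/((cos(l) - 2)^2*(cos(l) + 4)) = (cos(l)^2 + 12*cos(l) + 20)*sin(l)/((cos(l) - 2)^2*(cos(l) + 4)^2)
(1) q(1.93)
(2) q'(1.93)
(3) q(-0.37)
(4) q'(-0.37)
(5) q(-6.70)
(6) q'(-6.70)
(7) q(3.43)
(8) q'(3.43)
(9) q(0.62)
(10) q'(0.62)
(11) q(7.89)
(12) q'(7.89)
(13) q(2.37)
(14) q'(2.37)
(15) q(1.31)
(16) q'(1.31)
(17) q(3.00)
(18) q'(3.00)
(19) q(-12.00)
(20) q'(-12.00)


(1) = -0.66
(2) = 0.20
(3) = -1.32
(4) = -0.42
(5) = -1.30
(6) = -0.45
(7) = -0.56
(8) = -0.03
(9) = -1.19
(10) = 0.54
(11) = -0.74
(12) = 0.30
(13) = -0.59
(14) = 0.10
(15) = -0.84
(16) = 0.41
(17) = -0.56
(18) = 0.02
(19) = -1.22
(20) = 0.53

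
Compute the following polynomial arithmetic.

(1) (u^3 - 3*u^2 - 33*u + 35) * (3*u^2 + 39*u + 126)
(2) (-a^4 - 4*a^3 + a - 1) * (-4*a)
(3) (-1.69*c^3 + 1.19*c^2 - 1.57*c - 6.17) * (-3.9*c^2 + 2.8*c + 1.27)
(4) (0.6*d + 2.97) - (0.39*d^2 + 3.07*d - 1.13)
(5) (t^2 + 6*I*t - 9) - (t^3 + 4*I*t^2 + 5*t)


(1) = 3*u^5 + 30*u^4 - 90*u^3 - 1560*u^2 - 2793*u + 4410
(2) = 4*a^5 + 16*a^4 - 4*a^2 + 4*a
(3) = 6.591*c^5 - 9.373*c^4 + 7.3087*c^3 + 21.1783*c^2 - 19.2699*c - 7.8359
(4) = -0.39*d^2 - 2.47*d + 4.1
(5) = -t^3 + t^2 - 4*I*t^2 - 5*t + 6*I*t - 9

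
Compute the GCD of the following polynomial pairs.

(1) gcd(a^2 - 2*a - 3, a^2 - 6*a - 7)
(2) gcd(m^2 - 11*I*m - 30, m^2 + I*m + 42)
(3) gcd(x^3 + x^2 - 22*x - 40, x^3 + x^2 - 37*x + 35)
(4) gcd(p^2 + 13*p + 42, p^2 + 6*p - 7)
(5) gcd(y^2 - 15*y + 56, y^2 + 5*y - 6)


(1) = a + 1
(2) = gcd((m - 6*I)*(m - 5*I), (m - 6*I)*(m + 7*I)) = m - 6*I
(3) = gcd((x - 5)*(x + 2)*(x + 4), (x - 5)*(x - 1)*(x + 7)) = x - 5
(4) = p + 7
(5) = gcd((y - 8)*(y - 7), (y - 1)*(y + 6)) = 1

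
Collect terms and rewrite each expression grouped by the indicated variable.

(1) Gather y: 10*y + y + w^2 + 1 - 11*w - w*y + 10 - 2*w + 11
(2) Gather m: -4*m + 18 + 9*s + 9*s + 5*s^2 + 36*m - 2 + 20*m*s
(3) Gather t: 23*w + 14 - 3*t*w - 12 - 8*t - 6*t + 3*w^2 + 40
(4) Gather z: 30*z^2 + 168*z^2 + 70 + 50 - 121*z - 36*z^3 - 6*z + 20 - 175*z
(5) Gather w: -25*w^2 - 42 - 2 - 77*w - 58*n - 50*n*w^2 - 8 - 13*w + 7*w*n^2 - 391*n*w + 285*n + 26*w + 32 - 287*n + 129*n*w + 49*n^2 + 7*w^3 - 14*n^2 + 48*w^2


(1) = w^2 - 13*w + y*(11 - w) + 22
(2) = m*(20*s + 32) + 5*s^2 + 18*s + 16
(3) = t*(-3*w - 14) + 3*w^2 + 23*w + 42
(4) = -36*z^3 + 198*z^2 - 302*z + 140
(5) = 35*n^2 - 60*n + 7*w^3 + w^2*(23 - 50*n) + w*(7*n^2 - 262*n - 64) - 20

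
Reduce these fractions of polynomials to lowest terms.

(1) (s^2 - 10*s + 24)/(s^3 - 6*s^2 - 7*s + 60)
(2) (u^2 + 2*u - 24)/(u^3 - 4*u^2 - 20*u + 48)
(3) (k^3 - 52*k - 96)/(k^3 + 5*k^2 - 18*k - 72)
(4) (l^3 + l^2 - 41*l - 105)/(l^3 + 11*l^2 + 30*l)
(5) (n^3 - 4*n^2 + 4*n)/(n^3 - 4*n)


(1) = (s - 6)/(s^2 - 2*s - 15)
(2) = (u^2 + 2*u - 24)/(u^3 - 4*u^2 - 20*u + 48)
(3) = (k^2 - 6*k - 16)/(k^2 - k - 12)
(4) = (l^2 - 4*l - 21)/(l^2 + 6*l)
(5) = (n - 2)/(n + 2)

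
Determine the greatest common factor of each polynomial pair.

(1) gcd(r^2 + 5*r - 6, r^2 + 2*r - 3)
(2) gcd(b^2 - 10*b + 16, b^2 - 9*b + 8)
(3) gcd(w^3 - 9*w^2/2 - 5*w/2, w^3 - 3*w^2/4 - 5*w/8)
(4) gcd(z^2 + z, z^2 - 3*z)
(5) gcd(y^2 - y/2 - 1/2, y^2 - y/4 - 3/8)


(1) = gcd((r - 1)*(r + 6), (r - 1)*(r + 3)) = r - 1
(2) = gcd((b - 8)*(b - 2), (b - 8)*(b - 1)) = b - 8
(3) = gcd(w*(w - 5)*(w + 1/2), w*(w - 5/4)*(w + 1/2)) = w^2 + w/2
(4) = z
(5) = y + 1/2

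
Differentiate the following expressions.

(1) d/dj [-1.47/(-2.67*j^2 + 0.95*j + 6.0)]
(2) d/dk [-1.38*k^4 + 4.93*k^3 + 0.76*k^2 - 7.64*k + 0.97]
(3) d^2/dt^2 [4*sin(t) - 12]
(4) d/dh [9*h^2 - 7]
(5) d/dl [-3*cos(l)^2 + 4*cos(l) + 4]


(1) = (1.3965 - 7.8498*j)/(-2.67*j^2 + 0.95*j + 6.0)^2
(2) = -5.52*k^3 + 14.79*k^2 + 1.52*k - 7.64
(3) = -4*sin(t)
(4) = 18*h
(5) = 2*(3*cos(l) - 2)*sin(l)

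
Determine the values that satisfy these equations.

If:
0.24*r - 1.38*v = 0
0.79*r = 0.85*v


Then:
r = 0.00
v = 0.00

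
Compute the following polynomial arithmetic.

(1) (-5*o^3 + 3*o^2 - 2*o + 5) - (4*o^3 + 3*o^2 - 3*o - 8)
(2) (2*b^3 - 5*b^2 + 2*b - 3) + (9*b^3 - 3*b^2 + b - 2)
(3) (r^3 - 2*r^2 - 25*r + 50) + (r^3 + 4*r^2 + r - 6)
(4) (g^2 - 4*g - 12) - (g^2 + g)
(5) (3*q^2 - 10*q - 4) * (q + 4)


(1) = -9*o^3 + o + 13
(2) = 11*b^3 - 8*b^2 + 3*b - 5
(3) = 2*r^3 + 2*r^2 - 24*r + 44
(4) = -5*g - 12
(5) = 3*q^3 + 2*q^2 - 44*q - 16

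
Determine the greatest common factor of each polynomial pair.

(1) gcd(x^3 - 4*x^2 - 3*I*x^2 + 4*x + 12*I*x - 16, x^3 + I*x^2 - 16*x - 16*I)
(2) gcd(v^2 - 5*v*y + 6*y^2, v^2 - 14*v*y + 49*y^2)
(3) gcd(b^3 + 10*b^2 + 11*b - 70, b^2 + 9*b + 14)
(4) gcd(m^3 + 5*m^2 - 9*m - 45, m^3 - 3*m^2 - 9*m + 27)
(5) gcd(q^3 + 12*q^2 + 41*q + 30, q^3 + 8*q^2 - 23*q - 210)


(1) = x^2 + x*(-4 + I) - 4*I
(2) = gcd((v - 3*y)*(v - 2*y), (v - 7*y)^2) = 1
(3) = b + 7
(4) = gcd((m - 3)*(m + 3)*(m + 5), (m - 3)^2*(m + 3)) = m^2 - 9
(5) = gcd((q + 1)*(q + 5)*(q + 6), (q - 5)*(q + 6)*(q + 7)) = q + 6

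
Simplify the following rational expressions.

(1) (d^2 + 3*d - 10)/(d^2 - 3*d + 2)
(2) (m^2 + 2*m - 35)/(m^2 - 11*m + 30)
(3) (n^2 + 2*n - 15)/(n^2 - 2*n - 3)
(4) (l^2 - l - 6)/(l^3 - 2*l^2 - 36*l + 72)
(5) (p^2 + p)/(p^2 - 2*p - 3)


(1) = (d + 5)/(d - 1)
(2) = (m + 7)/(m - 6)
(3) = (n + 5)/(n + 1)
(4) = (l^2 - l - 6)/(l^3 - 2*l^2 - 36*l + 72)
(5) = p/(p - 3)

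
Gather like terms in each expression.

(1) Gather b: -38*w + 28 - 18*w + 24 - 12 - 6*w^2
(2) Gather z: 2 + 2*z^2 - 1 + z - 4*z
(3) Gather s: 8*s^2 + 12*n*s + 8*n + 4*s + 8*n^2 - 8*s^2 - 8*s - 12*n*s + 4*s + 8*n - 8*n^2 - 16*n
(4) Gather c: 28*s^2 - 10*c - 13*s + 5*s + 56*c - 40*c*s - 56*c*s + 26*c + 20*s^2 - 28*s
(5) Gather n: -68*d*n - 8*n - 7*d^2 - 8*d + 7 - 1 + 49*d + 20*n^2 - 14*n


(1) = -6*w^2 - 56*w + 40
(2) = 2*z^2 - 3*z + 1
(3) = 0
(4) = c*(72 - 96*s) + 48*s^2 - 36*s
(5) = -7*d^2 + 41*d + 20*n^2 + n*(-68*d - 22) + 6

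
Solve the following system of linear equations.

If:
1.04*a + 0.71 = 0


Then:
a = -0.68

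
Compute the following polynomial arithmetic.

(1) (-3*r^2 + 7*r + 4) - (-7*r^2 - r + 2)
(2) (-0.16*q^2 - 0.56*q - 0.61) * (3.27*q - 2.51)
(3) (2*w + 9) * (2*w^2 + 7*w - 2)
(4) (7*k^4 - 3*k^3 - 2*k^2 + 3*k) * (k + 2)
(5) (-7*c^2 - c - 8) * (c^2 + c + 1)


(1) = 4*r^2 + 8*r + 2
(2) = -0.5232*q^3 - 1.4296*q^2 - 0.5891*q + 1.5311
(3) = 4*w^3 + 32*w^2 + 59*w - 18
(4) = 7*k^5 + 11*k^4 - 8*k^3 - k^2 + 6*k
(5) = -7*c^4 - 8*c^3 - 16*c^2 - 9*c - 8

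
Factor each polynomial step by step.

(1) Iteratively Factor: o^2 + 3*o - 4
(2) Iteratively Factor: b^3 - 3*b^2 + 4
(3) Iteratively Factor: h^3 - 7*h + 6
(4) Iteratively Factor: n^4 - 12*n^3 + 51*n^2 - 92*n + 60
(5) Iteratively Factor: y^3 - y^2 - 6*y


(1) = (o - 1)*(o + 4)
(2) = (b + 1)*(b^2 - 4*b + 4) = (b - 2)*(b + 1)*(b - 2)
(3) = (h - 2)*(h^2 + 2*h - 3) = (h - 2)*(h + 3)*(h - 1)
(4) = (n - 2)*(n^3 - 10*n^2 + 31*n - 30) = (n - 2)^2*(n^2 - 8*n + 15) = (n - 3)*(n - 2)^2*(n - 5)
(5) = (y)*(y^2 - y - 6) = y*(y - 3)*(y + 2)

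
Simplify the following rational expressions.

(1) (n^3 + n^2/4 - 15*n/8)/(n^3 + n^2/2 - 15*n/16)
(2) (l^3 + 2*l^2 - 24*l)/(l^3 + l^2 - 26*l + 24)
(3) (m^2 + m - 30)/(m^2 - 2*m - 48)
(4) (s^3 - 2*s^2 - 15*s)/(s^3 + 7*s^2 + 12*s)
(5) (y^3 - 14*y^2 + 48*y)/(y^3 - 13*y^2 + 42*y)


(1) = (16*n^2 + 4*n - 30)/(16*n^2 + 8*n - 15)
(2) = l/(l - 1)
(3) = (m - 5)/(m - 8)
(4) = (s - 5)/(s + 4)
(5) = (y - 8)/(y - 7)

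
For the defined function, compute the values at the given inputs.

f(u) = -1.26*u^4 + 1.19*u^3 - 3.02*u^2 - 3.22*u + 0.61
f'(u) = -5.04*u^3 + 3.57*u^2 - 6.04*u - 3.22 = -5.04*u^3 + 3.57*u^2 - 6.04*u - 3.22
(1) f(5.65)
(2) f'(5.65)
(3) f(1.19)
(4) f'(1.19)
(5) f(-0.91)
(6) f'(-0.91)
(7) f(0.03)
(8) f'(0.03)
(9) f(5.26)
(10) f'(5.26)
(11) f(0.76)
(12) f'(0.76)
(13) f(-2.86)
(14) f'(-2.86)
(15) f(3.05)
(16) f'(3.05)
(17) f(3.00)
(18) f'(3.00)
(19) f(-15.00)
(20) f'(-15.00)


(1) = -1183.36
(2) = -832.41
(3) = -8.02
(4) = -13.85
(5) = -0.72
(6) = 9.03
(7) = 0.51
(8) = -3.40
(9) = -891.23
(10) = -669.70
(11) = -3.48
(12) = -7.96
(13) = -127.02
(14) = 161.16
(15) = -112.58
(16) = -131.43
(17) = -106.16
(18) = -125.29
(19) = -68434.34
(20) = 17900.63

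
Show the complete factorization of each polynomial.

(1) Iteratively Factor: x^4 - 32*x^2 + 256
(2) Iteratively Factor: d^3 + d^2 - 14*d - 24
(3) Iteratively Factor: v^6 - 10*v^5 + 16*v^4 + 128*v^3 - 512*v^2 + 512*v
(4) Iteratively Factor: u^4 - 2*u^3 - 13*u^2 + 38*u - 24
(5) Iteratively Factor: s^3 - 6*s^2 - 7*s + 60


(1) = (x - 4)*(x^3 + 4*x^2 - 16*x - 64) = (x - 4)*(x + 4)*(x^2 - 16) = (x - 4)*(x + 4)^2*(x - 4)
(2) = (d - 4)*(d^2 + 5*d + 6) = (d - 4)*(d + 2)*(d + 3)
(3) = (v - 4)*(v^5 - 6*v^4 - 8*v^3 + 96*v^2 - 128*v) = (v - 4)*(v - 2)*(v^4 - 4*v^3 - 16*v^2 + 64*v) = (v - 4)^2*(v - 2)*(v^3 - 16*v) = (v - 4)^3*(v - 2)*(v^2 + 4*v) = (v - 4)^3*(v - 2)*(v + 4)*(v)
(4) = (u + 4)*(u^3 - 6*u^2 + 11*u - 6) = (u - 2)*(u + 4)*(u^2 - 4*u + 3) = (u - 3)*(u - 2)*(u + 4)*(u - 1)
(5) = (s - 5)*(s^2 - s - 12) = (s - 5)*(s + 3)*(s - 4)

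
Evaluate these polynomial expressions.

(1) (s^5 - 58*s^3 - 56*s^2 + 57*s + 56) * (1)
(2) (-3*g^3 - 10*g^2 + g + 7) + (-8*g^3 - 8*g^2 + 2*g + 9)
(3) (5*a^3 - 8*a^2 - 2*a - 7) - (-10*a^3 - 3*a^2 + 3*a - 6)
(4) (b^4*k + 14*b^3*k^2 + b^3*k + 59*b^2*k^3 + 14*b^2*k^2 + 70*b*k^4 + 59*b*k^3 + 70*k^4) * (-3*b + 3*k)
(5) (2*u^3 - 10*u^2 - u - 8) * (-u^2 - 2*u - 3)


(1) = s^5 - 58*s^3 - 56*s^2 + 57*s + 56
(2) = -11*g^3 - 18*g^2 + 3*g + 16
(3) = 15*a^3 - 5*a^2 - 5*a - 1
(4) = -3*b^5*k - 39*b^4*k^2 - 3*b^4*k - 135*b^3*k^3 - 39*b^3*k^2 - 33*b^2*k^4 - 135*b^2*k^3 + 210*b*k^5 - 33*b*k^4 + 210*k^5
(5) = -2*u^5 + 6*u^4 + 15*u^3 + 40*u^2 + 19*u + 24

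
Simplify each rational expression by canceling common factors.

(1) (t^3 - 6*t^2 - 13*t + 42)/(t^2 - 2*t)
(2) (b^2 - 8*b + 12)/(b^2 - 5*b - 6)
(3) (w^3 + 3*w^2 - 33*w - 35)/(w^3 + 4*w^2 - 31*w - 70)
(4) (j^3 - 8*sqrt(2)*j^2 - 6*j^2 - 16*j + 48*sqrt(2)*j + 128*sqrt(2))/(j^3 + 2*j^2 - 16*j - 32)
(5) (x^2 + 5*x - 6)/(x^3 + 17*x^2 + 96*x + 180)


(1) = (t^2 - 4*t - 21)/t
(2) = (b - 2)/(b + 1)
(3) = (w + 1)/(w + 2)
(4) = (j^2 + j*(-8*sqrt(2) - 8) + 64*sqrt(2))/(j^2 - 16)
(5) = (x - 1)/(x^2 + 11*x + 30)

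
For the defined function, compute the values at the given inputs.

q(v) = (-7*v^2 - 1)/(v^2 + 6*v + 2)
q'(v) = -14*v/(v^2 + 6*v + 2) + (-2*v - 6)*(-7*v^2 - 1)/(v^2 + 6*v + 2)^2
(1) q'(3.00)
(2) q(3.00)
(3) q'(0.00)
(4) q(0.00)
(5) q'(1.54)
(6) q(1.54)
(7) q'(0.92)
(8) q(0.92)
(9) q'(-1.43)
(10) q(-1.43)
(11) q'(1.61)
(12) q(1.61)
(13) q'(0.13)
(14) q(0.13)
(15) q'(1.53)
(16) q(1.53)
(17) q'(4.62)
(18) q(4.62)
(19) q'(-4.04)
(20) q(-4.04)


(1) = -0.54
(2) = -2.21
(3) = 1.50
(4) = -0.50
(5) = -0.72
(6) = -1.29
(7) = -0.76
(8) = -0.83
(9) = -2.08
(10) = 3.38
(11) = -0.71
(12) = -1.34
(13) = 0.24
(14) = -0.40
(15) = -0.72
(16) = -1.29
(17) = -0.39
(18) = -2.95
(19) = -16.40
(20) = 19.47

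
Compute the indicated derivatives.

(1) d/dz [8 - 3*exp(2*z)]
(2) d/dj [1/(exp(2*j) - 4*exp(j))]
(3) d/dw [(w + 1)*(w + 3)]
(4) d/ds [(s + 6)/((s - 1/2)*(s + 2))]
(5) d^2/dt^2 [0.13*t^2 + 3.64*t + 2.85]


(1) = -6*exp(2*z)
(2) = 2*(2 - exp(j))*exp(-j)/(exp(j) - 4)^2
(3) = 2*w + 4
(4) = 4*(-s^2 - 12*s - 10)/(4*s^4 + 12*s^3 + s^2 - 12*s + 4)
(5) = 0.260000000000000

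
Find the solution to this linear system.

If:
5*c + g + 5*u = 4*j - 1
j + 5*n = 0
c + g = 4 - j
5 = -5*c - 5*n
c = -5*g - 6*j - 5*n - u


Then:
c = -120
g = 719
j = -595
n = 119
u = -500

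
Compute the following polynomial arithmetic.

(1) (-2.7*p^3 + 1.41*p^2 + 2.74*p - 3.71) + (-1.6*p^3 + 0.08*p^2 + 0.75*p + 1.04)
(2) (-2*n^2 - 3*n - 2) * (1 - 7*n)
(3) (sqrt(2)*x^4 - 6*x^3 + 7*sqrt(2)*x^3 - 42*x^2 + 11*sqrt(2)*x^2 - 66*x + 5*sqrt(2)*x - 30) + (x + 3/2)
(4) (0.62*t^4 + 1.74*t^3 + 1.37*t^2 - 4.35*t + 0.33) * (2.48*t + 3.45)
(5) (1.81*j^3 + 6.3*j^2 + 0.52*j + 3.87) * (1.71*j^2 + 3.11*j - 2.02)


(1) = -4.3*p^3 + 1.49*p^2 + 3.49*p - 2.67
(2) = 14*n^3 + 19*n^2 + 11*n - 2
(3) = sqrt(2)*x^4 - 6*x^3 + 7*sqrt(2)*x^3 - 42*x^2 + 11*sqrt(2)*x^2 - 65*x + 5*sqrt(2)*x - 57/2
(4) = 1.5376*t^5 + 6.4542*t^4 + 9.4006*t^3 - 6.0615*t^2 - 14.1891*t + 1.1385
(5) = 3.0951*j^5 + 16.4021*j^4 + 16.826*j^3 - 4.4911*j^2 + 10.9853*j - 7.8174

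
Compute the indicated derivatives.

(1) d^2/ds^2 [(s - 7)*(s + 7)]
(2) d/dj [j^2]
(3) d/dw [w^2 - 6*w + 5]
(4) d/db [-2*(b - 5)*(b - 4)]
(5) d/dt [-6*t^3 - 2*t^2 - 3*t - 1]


(1) = 2
(2) = 2*j
(3) = 2*w - 6
(4) = 18 - 4*b
(5) = -18*t^2 - 4*t - 3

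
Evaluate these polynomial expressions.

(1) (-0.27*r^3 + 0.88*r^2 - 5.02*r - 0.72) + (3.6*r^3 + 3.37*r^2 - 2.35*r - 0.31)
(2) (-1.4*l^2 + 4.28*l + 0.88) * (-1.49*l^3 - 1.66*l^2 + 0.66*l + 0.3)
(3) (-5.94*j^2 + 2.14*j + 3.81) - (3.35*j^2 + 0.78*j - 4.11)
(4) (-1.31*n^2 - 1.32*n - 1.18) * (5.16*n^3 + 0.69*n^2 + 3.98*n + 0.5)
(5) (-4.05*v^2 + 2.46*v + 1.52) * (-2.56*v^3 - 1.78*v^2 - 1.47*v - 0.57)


(1) = 3.33*r^3 + 4.25*r^2 - 7.37*r - 1.03
(2) = 2.086*l^5 - 4.0532*l^4 - 9.34*l^3 + 0.944*l^2 + 1.8648*l + 0.264
(3) = -9.29*j^2 + 1.36*j + 7.92
(4) = -6.7596*n^5 - 7.7151*n^4 - 12.2134*n^3 - 6.7228*n^2 - 5.3564*n - 0.59
(5) = 10.368*v^5 + 0.9114*v^4 - 2.3165*v^3 - 4.0133*v^2 - 3.6366*v - 0.8664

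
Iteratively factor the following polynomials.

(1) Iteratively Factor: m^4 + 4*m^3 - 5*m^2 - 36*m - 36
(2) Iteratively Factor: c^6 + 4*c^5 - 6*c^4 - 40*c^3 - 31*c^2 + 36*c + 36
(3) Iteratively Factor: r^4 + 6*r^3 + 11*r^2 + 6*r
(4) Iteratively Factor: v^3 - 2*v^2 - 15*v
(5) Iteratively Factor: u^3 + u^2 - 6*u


(1) = (m + 2)*(m^3 + 2*m^2 - 9*m - 18) = (m + 2)^2*(m^2 - 9) = (m + 2)^2*(m + 3)*(m - 3)
(2) = (c + 2)*(c^5 + 2*c^4 - 10*c^3 - 20*c^2 + 9*c + 18) = (c + 2)*(c + 3)*(c^4 - c^3 - 7*c^2 + c + 6) = (c - 1)*(c + 2)*(c + 3)*(c^3 - 7*c - 6) = (c - 1)*(c + 1)*(c + 2)*(c + 3)*(c^2 - c - 6) = (c - 1)*(c + 1)*(c + 2)^2*(c + 3)*(c - 3)
(3) = (r)*(r^3 + 6*r^2 + 11*r + 6) = r*(r + 1)*(r^2 + 5*r + 6) = r*(r + 1)*(r + 2)*(r + 3)
(4) = (v + 3)*(v^2 - 5*v) = (v - 5)*(v + 3)*(v)
(5) = (u - 2)*(u^2 + 3*u) = u*(u - 2)*(u + 3)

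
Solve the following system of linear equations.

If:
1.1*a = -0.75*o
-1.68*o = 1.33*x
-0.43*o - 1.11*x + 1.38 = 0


Then:
a = 0.97
o = -1.42
x = 1.79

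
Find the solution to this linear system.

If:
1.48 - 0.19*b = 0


Then:
b = 7.79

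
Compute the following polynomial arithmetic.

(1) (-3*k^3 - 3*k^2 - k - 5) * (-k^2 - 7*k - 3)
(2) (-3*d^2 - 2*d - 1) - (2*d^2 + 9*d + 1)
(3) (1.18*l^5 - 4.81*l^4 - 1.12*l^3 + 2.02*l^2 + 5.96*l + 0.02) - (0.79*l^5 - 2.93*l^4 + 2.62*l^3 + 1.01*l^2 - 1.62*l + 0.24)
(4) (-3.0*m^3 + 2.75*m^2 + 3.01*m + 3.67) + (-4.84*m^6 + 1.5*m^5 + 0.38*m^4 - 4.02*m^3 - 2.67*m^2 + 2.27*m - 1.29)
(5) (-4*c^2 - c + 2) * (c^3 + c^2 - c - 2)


(1) = 3*k^5 + 24*k^4 + 31*k^3 + 21*k^2 + 38*k + 15
(2) = -5*d^2 - 11*d - 2
(3) = 0.39*l^5 - 1.88*l^4 - 3.74*l^3 + 1.01*l^2 + 7.58*l - 0.22
(4) = -4.84*m^6 + 1.5*m^5 + 0.38*m^4 - 7.02*m^3 + 0.08*m^2 + 5.28*m + 2.38
(5) = -4*c^5 - 5*c^4 + 5*c^3 + 11*c^2 - 4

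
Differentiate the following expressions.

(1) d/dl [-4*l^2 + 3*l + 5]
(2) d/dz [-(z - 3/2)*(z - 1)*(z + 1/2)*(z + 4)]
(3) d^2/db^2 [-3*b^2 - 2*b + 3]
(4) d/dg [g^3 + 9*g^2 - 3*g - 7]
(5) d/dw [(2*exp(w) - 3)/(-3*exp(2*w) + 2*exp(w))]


(1) = 3 - 8*l
(2) = -4*z^3 - 6*z^2 + 31*z/2 - 7/4
(3) = -6
(4) = 3*g^2 + 18*g - 3
(5) = 6*(exp(2*w) - 3*exp(w) + 1)*exp(-w)/(9*exp(2*w) - 12*exp(w) + 4)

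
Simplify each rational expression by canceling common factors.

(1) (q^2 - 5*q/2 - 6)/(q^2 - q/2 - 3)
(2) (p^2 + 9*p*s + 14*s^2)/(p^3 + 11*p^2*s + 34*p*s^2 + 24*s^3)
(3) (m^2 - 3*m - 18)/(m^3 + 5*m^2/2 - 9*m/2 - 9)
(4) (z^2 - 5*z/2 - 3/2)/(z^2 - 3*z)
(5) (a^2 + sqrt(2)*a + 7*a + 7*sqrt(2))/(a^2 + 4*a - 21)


(1) = (q - 4)/(q - 2)
(2) = (p^2 + 9*p*s + 14*s^2)/(p^3 + 11*p^2*s + 34*p*s^2 + 24*s^3)
(3) = (2*m - 12)/(2*m^2 - m - 6)
(4) = (2*z + 1)/(2*z)
(5) = (a + sqrt(2))/(a - 3)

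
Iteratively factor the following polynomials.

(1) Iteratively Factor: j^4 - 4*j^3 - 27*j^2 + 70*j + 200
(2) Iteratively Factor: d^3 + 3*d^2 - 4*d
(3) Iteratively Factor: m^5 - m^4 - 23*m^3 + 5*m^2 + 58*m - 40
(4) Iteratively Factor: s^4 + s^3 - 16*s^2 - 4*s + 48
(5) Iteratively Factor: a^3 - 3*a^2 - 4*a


(1) = (j - 5)*(j^3 + j^2 - 22*j - 40) = (j - 5)*(j + 4)*(j^2 - 3*j - 10) = (j - 5)^2*(j + 4)*(j + 2)
(2) = (d)*(d^2 + 3*d - 4) = d*(d - 1)*(d + 4)
(3) = (m + 4)*(m^4 - 5*m^3 - 3*m^2 + 17*m - 10) = (m - 5)*(m + 4)*(m^3 - 3*m + 2) = (m - 5)*(m - 1)*(m + 4)*(m^2 + m - 2) = (m - 5)*(m - 1)^2*(m + 4)*(m + 2)
(4) = (s - 3)*(s^3 + 4*s^2 - 4*s - 16) = (s - 3)*(s + 4)*(s^2 - 4) = (s - 3)*(s + 2)*(s + 4)*(s - 2)
(5) = (a - 4)*(a^2 + a) = (a - 4)*(a + 1)*(a)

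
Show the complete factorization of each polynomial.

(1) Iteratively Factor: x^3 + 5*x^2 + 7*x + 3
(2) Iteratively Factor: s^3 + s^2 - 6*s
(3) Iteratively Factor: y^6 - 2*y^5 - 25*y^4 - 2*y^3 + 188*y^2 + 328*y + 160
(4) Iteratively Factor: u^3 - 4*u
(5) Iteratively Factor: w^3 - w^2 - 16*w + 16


(1) = (x + 3)*(x^2 + 2*x + 1) = (x + 1)*(x + 3)*(x + 1)
(2) = (s + 3)*(s^2 - 2*s) = s*(s + 3)*(s - 2)
(3) = (y + 2)*(y^5 - 4*y^4 - 17*y^3 + 32*y^2 + 124*y + 80) = (y - 5)*(y + 2)*(y^4 + y^3 - 12*y^2 - 28*y - 16) = (y - 5)*(y - 4)*(y + 2)*(y^3 + 5*y^2 + 8*y + 4) = (y - 5)*(y - 4)*(y + 1)*(y + 2)*(y^2 + 4*y + 4) = (y - 5)*(y - 4)*(y + 1)*(y + 2)^2*(y + 2)
(4) = (u + 2)*(u^2 - 2*u) = u*(u + 2)*(u - 2)
(5) = (w - 1)*(w^2 - 16) = (w - 1)*(w + 4)*(w - 4)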